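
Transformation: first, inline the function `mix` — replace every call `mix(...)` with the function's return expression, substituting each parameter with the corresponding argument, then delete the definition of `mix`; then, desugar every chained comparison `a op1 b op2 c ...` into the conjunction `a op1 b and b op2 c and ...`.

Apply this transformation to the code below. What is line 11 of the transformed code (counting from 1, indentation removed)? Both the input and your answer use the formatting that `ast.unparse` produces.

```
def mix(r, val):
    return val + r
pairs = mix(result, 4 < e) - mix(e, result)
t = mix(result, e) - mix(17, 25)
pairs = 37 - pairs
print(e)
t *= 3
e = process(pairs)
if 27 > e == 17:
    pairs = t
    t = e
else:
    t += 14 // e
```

t += 14 // e

Transformed code:
pairs = (4 < e) + result - (result + e)
t = e + result - (25 + 17)
pairs = 37 - pairs
print(e)
t *= 3
e = process(pairs)
if 27 > e and e == 17:
    pairs = t
    t = e
else:
    t += 14 // e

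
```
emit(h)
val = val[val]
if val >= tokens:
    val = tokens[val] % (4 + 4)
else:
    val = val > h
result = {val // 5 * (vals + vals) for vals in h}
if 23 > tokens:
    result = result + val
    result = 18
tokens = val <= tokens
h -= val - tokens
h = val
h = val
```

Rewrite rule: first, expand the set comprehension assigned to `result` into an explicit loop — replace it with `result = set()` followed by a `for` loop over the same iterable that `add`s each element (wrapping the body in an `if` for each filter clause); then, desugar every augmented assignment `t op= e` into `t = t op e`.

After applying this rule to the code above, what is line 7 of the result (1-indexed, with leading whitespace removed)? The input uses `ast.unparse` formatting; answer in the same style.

result = set()

Transformed code:
emit(h)
val = val[val]
if val >= tokens:
    val = tokens[val] % (4 + 4)
else:
    val = val > h
result = set()
for vals in h:
    result.add(val // 5 * (vals + vals))
if 23 > tokens:
    result = result + val
    result = 18
tokens = val <= tokens
h = h - (val - tokens)
h = val
h = val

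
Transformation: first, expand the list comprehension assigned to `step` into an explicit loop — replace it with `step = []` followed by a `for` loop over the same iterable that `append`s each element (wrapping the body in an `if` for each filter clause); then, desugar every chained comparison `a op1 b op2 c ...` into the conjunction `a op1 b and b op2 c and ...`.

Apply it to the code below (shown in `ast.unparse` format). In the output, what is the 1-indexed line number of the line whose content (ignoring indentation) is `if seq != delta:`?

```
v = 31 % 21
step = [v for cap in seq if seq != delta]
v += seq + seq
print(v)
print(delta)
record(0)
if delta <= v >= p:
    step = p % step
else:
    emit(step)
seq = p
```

Transformed code:
v = 31 % 21
step = []
for cap in seq:
    if seq != delta:
        step.append(v)
v += seq + seq
print(v)
print(delta)
record(0)
if delta <= v and v >= p:
    step = p % step
else:
    emit(step)
seq = p

4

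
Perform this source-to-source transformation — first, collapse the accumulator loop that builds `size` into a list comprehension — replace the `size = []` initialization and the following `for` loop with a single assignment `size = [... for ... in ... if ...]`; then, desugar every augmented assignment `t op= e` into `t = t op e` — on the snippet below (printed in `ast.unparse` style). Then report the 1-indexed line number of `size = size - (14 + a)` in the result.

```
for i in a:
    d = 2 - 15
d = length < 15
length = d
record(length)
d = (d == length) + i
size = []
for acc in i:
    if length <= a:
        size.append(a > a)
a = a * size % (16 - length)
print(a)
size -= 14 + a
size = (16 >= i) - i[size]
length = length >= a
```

10

Transformed code:
for i in a:
    d = 2 - 15
d = length < 15
length = d
record(length)
d = (d == length) + i
size = [a > a for acc in i if length <= a]
a = a * size % (16 - length)
print(a)
size = size - (14 + a)
size = (16 >= i) - i[size]
length = length >= a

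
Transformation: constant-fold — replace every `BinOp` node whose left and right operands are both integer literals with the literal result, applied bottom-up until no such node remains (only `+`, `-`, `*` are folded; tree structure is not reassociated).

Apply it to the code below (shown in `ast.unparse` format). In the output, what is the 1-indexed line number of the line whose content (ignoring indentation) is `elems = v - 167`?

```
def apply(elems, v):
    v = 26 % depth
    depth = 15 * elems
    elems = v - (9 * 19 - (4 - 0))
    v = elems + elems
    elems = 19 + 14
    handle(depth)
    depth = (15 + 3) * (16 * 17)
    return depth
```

4

Transformed code:
def apply(elems, v):
    v = 26 % depth
    depth = 15 * elems
    elems = v - 167
    v = elems + elems
    elems = 33
    handle(depth)
    depth = 4896
    return depth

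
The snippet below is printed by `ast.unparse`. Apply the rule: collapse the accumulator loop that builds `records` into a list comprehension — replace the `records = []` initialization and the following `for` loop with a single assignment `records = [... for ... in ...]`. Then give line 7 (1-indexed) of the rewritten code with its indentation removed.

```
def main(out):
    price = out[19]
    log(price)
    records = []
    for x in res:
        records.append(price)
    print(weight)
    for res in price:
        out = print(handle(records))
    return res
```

Transformed code:
def main(out):
    price = out[19]
    log(price)
    records = [price for x in res]
    print(weight)
    for res in price:
        out = print(handle(records))
    return res

out = print(handle(records))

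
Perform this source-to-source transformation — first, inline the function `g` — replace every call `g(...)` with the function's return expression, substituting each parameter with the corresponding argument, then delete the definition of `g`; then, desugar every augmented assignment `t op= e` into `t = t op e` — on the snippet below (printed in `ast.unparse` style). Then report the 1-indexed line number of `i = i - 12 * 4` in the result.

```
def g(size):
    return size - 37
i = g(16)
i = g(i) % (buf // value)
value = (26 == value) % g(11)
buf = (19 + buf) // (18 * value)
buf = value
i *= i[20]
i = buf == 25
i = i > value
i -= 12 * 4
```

Transformed code:
i = 16 - 37
i = (i - 37) % (buf // value)
value = (26 == value) % (11 - 37)
buf = (19 + buf) // (18 * value)
buf = value
i = i * i[20]
i = buf == 25
i = i > value
i = i - 12 * 4

9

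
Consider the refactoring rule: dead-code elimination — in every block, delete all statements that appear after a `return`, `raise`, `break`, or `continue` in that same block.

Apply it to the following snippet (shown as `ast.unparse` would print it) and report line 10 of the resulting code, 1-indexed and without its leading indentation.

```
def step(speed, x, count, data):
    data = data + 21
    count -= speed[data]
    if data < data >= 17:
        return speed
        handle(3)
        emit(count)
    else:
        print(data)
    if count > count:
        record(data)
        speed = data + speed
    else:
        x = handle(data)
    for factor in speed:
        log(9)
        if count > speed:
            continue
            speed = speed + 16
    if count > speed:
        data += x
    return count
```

Transformed code:
def step(speed, x, count, data):
    data = data + 21
    count -= speed[data]
    if data < data >= 17:
        return speed
    else:
        print(data)
    if count > count:
        record(data)
        speed = data + speed
    else:
        x = handle(data)
    for factor in speed:
        log(9)
        if count > speed:
            continue
    if count > speed:
        data += x
    return count

speed = data + speed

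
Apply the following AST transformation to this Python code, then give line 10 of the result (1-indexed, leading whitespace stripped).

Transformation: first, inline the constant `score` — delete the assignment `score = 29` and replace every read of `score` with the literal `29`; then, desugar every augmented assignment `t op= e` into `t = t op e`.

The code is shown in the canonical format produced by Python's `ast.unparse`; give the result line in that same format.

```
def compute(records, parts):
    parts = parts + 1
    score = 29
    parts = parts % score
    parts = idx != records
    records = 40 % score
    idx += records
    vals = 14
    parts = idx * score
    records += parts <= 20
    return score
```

Transformed code:
def compute(records, parts):
    parts = parts + 1
    parts = parts % 29
    parts = idx != records
    records = 40 % 29
    idx = idx + records
    vals = 14
    parts = idx * 29
    records = records + (parts <= 20)
    return 29

return 29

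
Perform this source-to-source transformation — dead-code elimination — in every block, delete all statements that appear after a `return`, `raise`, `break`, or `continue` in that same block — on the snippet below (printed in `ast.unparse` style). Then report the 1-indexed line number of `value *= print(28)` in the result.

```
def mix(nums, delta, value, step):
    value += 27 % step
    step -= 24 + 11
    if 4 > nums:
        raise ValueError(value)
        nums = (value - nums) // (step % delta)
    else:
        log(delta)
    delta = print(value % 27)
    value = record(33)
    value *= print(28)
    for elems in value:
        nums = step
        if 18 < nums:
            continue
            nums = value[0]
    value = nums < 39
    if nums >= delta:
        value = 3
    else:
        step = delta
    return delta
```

10

Transformed code:
def mix(nums, delta, value, step):
    value += 27 % step
    step -= 24 + 11
    if 4 > nums:
        raise ValueError(value)
    else:
        log(delta)
    delta = print(value % 27)
    value = record(33)
    value *= print(28)
    for elems in value:
        nums = step
        if 18 < nums:
            continue
    value = nums < 39
    if nums >= delta:
        value = 3
    else:
        step = delta
    return delta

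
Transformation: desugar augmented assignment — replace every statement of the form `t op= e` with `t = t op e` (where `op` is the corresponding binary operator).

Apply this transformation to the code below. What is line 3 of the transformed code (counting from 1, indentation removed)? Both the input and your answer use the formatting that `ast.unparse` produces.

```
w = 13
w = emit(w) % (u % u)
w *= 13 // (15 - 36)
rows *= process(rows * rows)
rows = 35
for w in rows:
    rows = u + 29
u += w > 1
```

Transformed code:
w = 13
w = emit(w) % (u % u)
w = w * (13 // (15 - 36))
rows = rows * process(rows * rows)
rows = 35
for w in rows:
    rows = u + 29
u = u + (w > 1)

w = w * (13 // (15 - 36))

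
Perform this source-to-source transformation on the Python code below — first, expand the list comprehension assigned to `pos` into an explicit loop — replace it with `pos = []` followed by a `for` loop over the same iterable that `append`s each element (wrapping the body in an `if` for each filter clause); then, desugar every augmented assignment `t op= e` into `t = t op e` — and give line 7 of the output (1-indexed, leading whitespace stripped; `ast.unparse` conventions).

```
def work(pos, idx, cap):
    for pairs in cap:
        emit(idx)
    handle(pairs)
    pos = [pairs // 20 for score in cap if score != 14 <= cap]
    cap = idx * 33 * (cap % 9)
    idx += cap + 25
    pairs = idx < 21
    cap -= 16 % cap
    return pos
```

Transformed code:
def work(pos, idx, cap):
    for pairs in cap:
        emit(idx)
    handle(pairs)
    pos = []
    for score in cap:
        if score != 14 <= cap:
            pos.append(pairs // 20)
    cap = idx * 33 * (cap % 9)
    idx = idx + (cap + 25)
    pairs = idx < 21
    cap = cap - 16 % cap
    return pos

if score != 14 <= cap:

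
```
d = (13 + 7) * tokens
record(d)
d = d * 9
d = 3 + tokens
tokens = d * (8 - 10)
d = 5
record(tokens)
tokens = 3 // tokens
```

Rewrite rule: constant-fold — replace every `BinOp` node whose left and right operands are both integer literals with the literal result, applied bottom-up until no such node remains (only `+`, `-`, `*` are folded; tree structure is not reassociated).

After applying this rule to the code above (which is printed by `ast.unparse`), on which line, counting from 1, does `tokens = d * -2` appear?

Transformed code:
d = 20 * tokens
record(d)
d = d * 9
d = 3 + tokens
tokens = d * -2
d = 5
record(tokens)
tokens = 3 // tokens

5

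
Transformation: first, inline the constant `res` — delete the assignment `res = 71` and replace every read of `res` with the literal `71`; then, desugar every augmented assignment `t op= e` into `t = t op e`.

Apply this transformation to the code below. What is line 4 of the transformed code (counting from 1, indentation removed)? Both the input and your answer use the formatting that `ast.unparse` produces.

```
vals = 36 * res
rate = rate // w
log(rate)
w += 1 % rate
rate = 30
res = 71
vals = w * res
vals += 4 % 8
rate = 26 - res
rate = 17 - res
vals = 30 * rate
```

Transformed code:
vals = 36 * 71
rate = rate // w
log(rate)
w = w + 1 % rate
rate = 30
vals = w * 71
vals = vals + 4 % 8
rate = 26 - 71
rate = 17 - 71
vals = 30 * rate

w = w + 1 % rate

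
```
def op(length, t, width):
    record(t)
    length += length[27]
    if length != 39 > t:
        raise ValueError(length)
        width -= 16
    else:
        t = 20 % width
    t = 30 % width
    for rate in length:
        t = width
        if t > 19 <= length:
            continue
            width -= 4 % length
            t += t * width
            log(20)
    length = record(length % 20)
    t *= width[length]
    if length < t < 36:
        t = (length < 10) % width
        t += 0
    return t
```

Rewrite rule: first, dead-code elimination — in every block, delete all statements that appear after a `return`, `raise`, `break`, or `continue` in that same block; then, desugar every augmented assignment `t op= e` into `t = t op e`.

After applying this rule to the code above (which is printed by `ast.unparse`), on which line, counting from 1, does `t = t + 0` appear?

17

Transformed code:
def op(length, t, width):
    record(t)
    length = length + length[27]
    if length != 39 > t:
        raise ValueError(length)
    else:
        t = 20 % width
    t = 30 % width
    for rate in length:
        t = width
        if t > 19 <= length:
            continue
    length = record(length % 20)
    t = t * width[length]
    if length < t < 36:
        t = (length < 10) % width
        t = t + 0
    return t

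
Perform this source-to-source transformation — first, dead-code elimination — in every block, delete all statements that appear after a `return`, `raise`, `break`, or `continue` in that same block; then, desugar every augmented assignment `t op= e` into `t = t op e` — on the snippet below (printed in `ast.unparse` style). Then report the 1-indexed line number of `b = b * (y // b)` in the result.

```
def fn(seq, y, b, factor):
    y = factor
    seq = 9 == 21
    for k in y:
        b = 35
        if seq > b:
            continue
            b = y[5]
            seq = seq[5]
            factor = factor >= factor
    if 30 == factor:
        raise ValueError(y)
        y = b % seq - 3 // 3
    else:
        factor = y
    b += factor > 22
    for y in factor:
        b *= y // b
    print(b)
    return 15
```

14

Transformed code:
def fn(seq, y, b, factor):
    y = factor
    seq = 9 == 21
    for k in y:
        b = 35
        if seq > b:
            continue
    if 30 == factor:
        raise ValueError(y)
    else:
        factor = y
    b = b + (factor > 22)
    for y in factor:
        b = b * (y // b)
    print(b)
    return 15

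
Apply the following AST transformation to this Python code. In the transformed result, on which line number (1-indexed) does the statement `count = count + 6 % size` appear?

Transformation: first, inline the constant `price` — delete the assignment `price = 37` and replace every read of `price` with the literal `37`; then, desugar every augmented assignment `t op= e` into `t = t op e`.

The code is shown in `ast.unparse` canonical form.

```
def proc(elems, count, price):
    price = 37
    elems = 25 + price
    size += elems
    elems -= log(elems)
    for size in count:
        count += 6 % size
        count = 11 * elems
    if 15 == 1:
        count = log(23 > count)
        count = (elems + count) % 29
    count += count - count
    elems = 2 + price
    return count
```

Transformed code:
def proc(elems, count, price):
    elems = 25 + 37
    size = size + elems
    elems = elems - log(elems)
    for size in count:
        count = count + 6 % size
        count = 11 * elems
    if 15 == 1:
        count = log(23 > count)
        count = (elems + count) % 29
    count = count + (count - count)
    elems = 2 + 37
    return count

6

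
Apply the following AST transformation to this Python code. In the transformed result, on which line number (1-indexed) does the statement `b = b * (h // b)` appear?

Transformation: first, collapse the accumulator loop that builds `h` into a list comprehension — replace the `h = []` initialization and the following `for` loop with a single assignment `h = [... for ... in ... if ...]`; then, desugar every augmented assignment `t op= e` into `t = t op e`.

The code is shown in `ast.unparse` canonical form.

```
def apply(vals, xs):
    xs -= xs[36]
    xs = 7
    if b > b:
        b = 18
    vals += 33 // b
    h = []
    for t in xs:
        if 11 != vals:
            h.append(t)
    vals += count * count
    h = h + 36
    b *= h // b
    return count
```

10

Transformed code:
def apply(vals, xs):
    xs = xs - xs[36]
    xs = 7
    if b > b:
        b = 18
    vals = vals + 33 // b
    h = [t for t in xs if 11 != vals]
    vals = vals + count * count
    h = h + 36
    b = b * (h // b)
    return count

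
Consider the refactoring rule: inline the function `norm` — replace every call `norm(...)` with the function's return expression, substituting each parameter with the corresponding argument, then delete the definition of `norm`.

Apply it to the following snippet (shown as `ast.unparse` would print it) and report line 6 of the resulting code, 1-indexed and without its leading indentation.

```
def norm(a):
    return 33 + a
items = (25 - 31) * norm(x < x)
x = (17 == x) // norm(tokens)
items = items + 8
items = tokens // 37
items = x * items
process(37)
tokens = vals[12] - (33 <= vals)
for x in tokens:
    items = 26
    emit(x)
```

Transformed code:
items = (25 - 31) * (33 + (x < x))
x = (17 == x) // (33 + tokens)
items = items + 8
items = tokens // 37
items = x * items
process(37)
tokens = vals[12] - (33 <= vals)
for x in tokens:
    items = 26
    emit(x)

process(37)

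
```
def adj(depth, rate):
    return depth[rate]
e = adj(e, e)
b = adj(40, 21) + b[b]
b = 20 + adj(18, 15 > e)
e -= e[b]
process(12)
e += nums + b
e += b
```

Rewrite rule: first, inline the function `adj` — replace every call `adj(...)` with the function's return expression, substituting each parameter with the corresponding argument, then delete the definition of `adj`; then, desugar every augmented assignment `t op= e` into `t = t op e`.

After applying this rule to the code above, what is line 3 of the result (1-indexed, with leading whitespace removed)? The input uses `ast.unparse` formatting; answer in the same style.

Transformed code:
e = e[e]
b = 40[21] + b[b]
b = 20 + 18[15 > e]
e = e - e[b]
process(12)
e = e + (nums + b)
e = e + b

b = 20 + 18[15 > e]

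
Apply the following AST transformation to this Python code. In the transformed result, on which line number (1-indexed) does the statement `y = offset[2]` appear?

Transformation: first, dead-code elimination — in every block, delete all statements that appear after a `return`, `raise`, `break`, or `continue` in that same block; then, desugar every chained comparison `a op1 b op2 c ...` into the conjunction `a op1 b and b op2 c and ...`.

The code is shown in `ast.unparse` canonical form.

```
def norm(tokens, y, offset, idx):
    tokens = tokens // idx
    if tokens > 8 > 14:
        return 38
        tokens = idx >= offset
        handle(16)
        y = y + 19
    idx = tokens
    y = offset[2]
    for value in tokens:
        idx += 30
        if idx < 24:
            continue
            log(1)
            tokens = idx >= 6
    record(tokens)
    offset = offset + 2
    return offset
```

6

Transformed code:
def norm(tokens, y, offset, idx):
    tokens = tokens // idx
    if tokens > 8 and 8 > 14:
        return 38
    idx = tokens
    y = offset[2]
    for value in tokens:
        idx += 30
        if idx < 24:
            continue
    record(tokens)
    offset = offset + 2
    return offset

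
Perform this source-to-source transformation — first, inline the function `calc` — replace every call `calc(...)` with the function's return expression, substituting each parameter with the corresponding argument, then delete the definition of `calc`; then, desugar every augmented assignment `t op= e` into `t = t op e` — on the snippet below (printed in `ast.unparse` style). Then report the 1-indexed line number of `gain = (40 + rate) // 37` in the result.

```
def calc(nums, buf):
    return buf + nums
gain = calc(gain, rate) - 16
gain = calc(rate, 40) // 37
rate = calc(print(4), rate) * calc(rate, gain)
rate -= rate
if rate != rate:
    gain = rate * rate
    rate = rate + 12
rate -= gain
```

Transformed code:
gain = rate + gain - 16
gain = (40 + rate) // 37
rate = (rate + print(4)) * (gain + rate)
rate = rate - rate
if rate != rate:
    gain = rate * rate
    rate = rate + 12
rate = rate - gain

2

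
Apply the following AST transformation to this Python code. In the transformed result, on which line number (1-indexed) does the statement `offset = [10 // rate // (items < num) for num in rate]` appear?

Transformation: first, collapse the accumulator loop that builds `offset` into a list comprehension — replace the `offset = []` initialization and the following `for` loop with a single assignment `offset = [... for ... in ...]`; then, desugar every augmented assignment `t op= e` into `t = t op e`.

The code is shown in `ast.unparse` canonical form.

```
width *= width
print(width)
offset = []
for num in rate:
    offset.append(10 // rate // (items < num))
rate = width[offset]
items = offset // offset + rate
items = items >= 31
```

3

Transformed code:
width = width * width
print(width)
offset = [10 // rate // (items < num) for num in rate]
rate = width[offset]
items = offset // offset + rate
items = items >= 31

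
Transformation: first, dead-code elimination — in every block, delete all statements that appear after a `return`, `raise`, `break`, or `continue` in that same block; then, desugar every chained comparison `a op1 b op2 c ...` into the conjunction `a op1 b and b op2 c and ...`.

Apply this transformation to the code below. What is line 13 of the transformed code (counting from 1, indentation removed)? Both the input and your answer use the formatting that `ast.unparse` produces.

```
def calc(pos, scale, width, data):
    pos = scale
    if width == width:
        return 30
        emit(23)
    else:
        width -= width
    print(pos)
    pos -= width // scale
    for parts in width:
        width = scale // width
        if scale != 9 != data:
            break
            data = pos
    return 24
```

Transformed code:
def calc(pos, scale, width, data):
    pos = scale
    if width == width:
        return 30
    else:
        width -= width
    print(pos)
    pos -= width // scale
    for parts in width:
        width = scale // width
        if scale != 9 and 9 != data:
            break
    return 24

return 24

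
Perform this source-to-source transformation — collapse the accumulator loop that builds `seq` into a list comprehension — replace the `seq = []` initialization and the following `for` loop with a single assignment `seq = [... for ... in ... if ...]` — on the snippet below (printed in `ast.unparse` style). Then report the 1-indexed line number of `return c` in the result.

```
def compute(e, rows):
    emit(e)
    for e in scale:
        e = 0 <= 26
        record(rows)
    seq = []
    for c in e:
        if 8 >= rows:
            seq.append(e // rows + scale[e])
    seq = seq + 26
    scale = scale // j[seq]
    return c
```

9

Transformed code:
def compute(e, rows):
    emit(e)
    for e in scale:
        e = 0 <= 26
        record(rows)
    seq = [e // rows + scale[e] for c in e if 8 >= rows]
    seq = seq + 26
    scale = scale // j[seq]
    return c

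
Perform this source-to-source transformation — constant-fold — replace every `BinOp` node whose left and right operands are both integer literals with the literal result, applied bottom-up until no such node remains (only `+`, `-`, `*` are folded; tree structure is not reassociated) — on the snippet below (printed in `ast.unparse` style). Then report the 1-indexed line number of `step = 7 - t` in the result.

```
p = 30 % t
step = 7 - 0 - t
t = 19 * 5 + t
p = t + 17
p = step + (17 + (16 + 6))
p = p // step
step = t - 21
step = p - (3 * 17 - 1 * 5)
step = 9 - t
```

Transformed code:
p = 30 % t
step = 7 - t
t = 95 + t
p = t + 17
p = step + 39
p = p // step
step = t - 21
step = p - 46
step = 9 - t

2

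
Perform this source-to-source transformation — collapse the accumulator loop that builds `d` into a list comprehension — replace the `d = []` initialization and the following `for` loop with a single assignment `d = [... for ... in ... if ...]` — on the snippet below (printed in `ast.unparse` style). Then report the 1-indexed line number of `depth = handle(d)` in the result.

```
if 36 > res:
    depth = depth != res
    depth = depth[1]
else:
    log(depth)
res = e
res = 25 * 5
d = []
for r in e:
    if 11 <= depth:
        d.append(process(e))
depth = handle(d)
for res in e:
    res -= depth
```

Transformed code:
if 36 > res:
    depth = depth != res
    depth = depth[1]
else:
    log(depth)
res = e
res = 25 * 5
d = [process(e) for r in e if 11 <= depth]
depth = handle(d)
for res in e:
    res -= depth

9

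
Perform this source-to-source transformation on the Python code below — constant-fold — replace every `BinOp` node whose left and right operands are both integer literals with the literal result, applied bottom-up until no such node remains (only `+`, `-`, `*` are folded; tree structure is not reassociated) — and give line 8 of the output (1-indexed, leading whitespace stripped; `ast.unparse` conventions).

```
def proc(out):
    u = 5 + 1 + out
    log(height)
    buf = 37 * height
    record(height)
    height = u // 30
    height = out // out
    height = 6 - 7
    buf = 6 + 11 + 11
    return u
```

Transformed code:
def proc(out):
    u = 6 + out
    log(height)
    buf = 37 * height
    record(height)
    height = u // 30
    height = out // out
    height = -1
    buf = 28
    return u

height = -1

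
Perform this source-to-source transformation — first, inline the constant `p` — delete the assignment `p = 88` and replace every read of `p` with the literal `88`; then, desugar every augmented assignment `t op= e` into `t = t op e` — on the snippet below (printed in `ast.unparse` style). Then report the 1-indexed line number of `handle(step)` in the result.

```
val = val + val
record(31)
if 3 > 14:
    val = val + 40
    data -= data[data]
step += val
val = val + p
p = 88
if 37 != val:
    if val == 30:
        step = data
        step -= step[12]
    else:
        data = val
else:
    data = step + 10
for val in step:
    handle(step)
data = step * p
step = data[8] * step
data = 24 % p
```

Transformed code:
val = val + val
record(31)
if 3 > 14:
    val = val + 40
    data = data - data[data]
step = step + val
val = val + 88
if 37 != val:
    if val == 30:
        step = data
        step = step - step[12]
    else:
        data = val
else:
    data = step + 10
for val in step:
    handle(step)
data = step * 88
step = data[8] * step
data = 24 % 88

17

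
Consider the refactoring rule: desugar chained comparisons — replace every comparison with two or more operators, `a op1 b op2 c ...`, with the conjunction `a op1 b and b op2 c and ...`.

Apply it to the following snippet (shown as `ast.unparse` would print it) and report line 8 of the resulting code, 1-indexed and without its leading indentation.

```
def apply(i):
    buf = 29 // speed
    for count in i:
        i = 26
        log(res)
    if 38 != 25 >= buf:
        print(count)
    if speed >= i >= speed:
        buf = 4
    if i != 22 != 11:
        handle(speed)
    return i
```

Transformed code:
def apply(i):
    buf = 29 // speed
    for count in i:
        i = 26
        log(res)
    if 38 != 25 and 25 >= buf:
        print(count)
    if speed >= i and i >= speed:
        buf = 4
    if i != 22 and 22 != 11:
        handle(speed)
    return i

if speed >= i and i >= speed:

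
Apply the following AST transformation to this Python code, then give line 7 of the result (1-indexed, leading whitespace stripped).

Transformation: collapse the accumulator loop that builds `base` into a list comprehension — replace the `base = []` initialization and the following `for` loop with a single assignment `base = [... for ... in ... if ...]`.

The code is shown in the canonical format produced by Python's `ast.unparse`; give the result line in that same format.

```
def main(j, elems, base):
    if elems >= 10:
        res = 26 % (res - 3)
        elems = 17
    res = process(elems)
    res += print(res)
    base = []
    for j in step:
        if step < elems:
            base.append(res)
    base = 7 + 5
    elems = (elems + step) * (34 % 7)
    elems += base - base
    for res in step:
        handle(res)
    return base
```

base = [res for j in step if step < elems]

Transformed code:
def main(j, elems, base):
    if elems >= 10:
        res = 26 % (res - 3)
        elems = 17
    res = process(elems)
    res += print(res)
    base = [res for j in step if step < elems]
    base = 7 + 5
    elems = (elems + step) * (34 % 7)
    elems += base - base
    for res in step:
        handle(res)
    return base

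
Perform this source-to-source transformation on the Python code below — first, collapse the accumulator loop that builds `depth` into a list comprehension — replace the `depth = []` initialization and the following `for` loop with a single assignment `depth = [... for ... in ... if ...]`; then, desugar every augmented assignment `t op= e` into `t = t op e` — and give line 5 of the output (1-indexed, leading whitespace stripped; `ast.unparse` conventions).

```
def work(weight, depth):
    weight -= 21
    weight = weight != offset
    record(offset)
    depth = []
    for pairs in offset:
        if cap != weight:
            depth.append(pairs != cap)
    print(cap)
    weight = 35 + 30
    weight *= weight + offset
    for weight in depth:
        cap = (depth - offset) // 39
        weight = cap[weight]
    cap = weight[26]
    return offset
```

depth = [pairs != cap for pairs in offset if cap != weight]

Transformed code:
def work(weight, depth):
    weight = weight - 21
    weight = weight != offset
    record(offset)
    depth = [pairs != cap for pairs in offset if cap != weight]
    print(cap)
    weight = 35 + 30
    weight = weight * (weight + offset)
    for weight in depth:
        cap = (depth - offset) // 39
        weight = cap[weight]
    cap = weight[26]
    return offset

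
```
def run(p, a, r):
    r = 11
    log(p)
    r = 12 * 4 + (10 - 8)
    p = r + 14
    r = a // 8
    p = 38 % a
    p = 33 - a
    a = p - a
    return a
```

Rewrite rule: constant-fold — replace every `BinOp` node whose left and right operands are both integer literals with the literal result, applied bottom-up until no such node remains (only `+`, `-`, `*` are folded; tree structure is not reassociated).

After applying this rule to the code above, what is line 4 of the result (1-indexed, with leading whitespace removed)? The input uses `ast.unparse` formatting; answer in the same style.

r = 50

Transformed code:
def run(p, a, r):
    r = 11
    log(p)
    r = 50
    p = r + 14
    r = a // 8
    p = 38 % a
    p = 33 - a
    a = p - a
    return a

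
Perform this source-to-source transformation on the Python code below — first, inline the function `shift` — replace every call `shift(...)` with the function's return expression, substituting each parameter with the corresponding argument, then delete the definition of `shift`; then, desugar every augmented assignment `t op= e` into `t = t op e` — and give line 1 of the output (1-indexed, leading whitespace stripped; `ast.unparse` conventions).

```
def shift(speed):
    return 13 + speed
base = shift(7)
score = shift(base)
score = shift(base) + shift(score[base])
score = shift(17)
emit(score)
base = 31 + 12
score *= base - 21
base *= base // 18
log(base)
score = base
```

Transformed code:
base = 13 + 7
score = 13 + base
score = 13 + base + (13 + score[base])
score = 13 + 17
emit(score)
base = 31 + 12
score = score * (base - 21)
base = base * (base // 18)
log(base)
score = base

base = 13 + 7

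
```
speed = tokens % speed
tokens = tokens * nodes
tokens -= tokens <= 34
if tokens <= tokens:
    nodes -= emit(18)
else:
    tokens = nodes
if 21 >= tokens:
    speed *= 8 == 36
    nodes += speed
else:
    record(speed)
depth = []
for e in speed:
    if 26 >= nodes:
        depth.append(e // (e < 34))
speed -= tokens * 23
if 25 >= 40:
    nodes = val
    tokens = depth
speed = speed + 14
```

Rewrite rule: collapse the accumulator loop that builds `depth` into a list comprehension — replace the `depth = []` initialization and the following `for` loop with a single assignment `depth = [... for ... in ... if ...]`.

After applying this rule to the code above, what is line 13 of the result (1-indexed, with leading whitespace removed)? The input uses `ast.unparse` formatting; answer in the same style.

depth = [e // (e < 34) for e in speed if 26 >= nodes]

Transformed code:
speed = tokens % speed
tokens = tokens * nodes
tokens -= tokens <= 34
if tokens <= tokens:
    nodes -= emit(18)
else:
    tokens = nodes
if 21 >= tokens:
    speed *= 8 == 36
    nodes += speed
else:
    record(speed)
depth = [e // (e < 34) for e in speed if 26 >= nodes]
speed -= tokens * 23
if 25 >= 40:
    nodes = val
    tokens = depth
speed = speed + 14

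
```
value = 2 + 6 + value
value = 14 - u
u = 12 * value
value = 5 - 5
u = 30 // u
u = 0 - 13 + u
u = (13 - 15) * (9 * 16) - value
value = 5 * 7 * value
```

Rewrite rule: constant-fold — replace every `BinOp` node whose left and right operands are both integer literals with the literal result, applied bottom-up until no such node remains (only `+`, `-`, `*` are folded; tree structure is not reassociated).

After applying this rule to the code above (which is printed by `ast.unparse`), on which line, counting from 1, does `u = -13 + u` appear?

6

Transformed code:
value = 8 + value
value = 14 - u
u = 12 * value
value = 0
u = 30 // u
u = -13 + u
u = -288 - value
value = 35 * value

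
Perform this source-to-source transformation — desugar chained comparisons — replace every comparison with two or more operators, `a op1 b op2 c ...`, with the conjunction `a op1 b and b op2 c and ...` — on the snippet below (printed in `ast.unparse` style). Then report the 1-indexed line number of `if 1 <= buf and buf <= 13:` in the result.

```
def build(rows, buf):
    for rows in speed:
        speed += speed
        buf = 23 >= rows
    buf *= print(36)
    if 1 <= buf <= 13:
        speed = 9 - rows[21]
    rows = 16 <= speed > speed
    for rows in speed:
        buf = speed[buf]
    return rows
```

6

Transformed code:
def build(rows, buf):
    for rows in speed:
        speed += speed
        buf = 23 >= rows
    buf *= print(36)
    if 1 <= buf and buf <= 13:
        speed = 9 - rows[21]
    rows = 16 <= speed and speed > speed
    for rows in speed:
        buf = speed[buf]
    return rows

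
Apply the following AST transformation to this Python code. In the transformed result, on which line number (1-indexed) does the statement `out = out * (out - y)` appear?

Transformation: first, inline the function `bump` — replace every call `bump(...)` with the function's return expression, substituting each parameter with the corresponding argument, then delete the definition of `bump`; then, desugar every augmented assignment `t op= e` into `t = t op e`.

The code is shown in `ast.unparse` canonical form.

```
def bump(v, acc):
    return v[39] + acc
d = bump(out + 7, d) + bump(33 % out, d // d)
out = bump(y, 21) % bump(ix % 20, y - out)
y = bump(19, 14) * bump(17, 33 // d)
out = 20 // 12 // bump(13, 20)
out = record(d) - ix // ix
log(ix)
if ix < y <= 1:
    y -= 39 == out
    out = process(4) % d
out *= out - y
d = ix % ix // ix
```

Transformed code:
d = (out + 7)[39] + d + ((33 % out)[39] + d // d)
out = (y[39] + 21) % ((ix % 20)[39] + (y - out))
y = (19[39] + 14) * (17[39] + 33 // d)
out = 20 // 12 // (13[39] + 20)
out = record(d) - ix // ix
log(ix)
if ix < y <= 1:
    y = y - (39 == out)
    out = process(4) % d
out = out * (out - y)
d = ix % ix // ix

10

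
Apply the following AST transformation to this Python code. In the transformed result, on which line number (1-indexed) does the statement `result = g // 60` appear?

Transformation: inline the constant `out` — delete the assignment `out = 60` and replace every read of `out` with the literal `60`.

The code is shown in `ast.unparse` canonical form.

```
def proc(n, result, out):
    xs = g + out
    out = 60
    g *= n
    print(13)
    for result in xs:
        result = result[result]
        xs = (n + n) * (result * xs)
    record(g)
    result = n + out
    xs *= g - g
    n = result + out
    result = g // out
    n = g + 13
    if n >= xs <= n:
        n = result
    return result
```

Transformed code:
def proc(n, result, out):
    xs = g + 60
    g *= n
    print(13)
    for result in xs:
        result = result[result]
        xs = (n + n) * (result * xs)
    record(g)
    result = n + 60
    xs *= g - g
    n = result + 60
    result = g // 60
    n = g + 13
    if n >= xs <= n:
        n = result
    return result

12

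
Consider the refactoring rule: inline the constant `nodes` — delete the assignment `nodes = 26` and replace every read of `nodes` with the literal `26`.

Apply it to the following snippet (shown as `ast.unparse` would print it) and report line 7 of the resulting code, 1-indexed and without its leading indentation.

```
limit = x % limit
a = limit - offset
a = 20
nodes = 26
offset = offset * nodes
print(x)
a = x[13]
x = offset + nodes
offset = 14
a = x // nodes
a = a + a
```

x = offset + 26

Transformed code:
limit = x % limit
a = limit - offset
a = 20
offset = offset * 26
print(x)
a = x[13]
x = offset + 26
offset = 14
a = x // 26
a = a + a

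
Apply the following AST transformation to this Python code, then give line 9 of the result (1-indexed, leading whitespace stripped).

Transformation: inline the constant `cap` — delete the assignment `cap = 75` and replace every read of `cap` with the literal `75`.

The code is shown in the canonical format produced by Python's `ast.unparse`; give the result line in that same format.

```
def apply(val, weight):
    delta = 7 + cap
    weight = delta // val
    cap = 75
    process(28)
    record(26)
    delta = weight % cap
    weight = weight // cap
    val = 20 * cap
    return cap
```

Transformed code:
def apply(val, weight):
    delta = 7 + 75
    weight = delta // val
    process(28)
    record(26)
    delta = weight % 75
    weight = weight // 75
    val = 20 * 75
    return 75

return 75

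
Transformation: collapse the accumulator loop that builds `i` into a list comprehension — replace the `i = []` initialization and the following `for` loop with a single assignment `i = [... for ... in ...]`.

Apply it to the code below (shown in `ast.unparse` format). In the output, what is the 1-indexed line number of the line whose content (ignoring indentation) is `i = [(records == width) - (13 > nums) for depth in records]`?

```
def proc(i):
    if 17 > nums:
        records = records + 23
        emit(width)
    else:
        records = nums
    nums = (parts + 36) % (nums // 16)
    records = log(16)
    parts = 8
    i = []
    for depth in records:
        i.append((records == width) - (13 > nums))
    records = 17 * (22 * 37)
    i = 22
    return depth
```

Transformed code:
def proc(i):
    if 17 > nums:
        records = records + 23
        emit(width)
    else:
        records = nums
    nums = (parts + 36) % (nums // 16)
    records = log(16)
    parts = 8
    i = [(records == width) - (13 > nums) for depth in records]
    records = 17 * (22 * 37)
    i = 22
    return depth

10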